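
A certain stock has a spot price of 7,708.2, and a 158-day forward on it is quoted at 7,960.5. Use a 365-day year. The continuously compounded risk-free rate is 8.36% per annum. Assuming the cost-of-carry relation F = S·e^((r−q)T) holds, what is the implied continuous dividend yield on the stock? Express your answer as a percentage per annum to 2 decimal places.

From F = S·e^((r−q)T): (r − q) = ln(F/S)/T
ln(7960.5/7708.2) = ln(1.032731) = 0.032207
(r − q) = 0.032207 / (158/365) = 0.074402
q = r − ln(F/S)/T = 0.0836 − 0.074402 = 0.009198
q = 0.92%

0.92%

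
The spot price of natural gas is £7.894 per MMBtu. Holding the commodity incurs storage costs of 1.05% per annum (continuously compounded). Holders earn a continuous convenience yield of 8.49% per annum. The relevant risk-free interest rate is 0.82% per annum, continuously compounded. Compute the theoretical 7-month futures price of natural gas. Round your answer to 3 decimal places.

£7.595 per MMBtu

Net carry = r + u − y = 0.0082 + 0.0105 − 0.0849 = -0.0662
F = S·e^((r+u−y)T) = 7.894 · e^(-0.0662 × 7/12) = 7.894 · e^-0.038617
= 7.894 × 0.962119 = £7.595 per MMBtu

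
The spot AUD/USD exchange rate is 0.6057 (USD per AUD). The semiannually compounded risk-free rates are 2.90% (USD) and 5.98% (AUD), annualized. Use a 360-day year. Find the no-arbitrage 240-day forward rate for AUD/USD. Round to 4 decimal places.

By covered interest parity, F = S · (1+r_USD/2)^(2T) / (1+r_AUD/2)^(2T)
= 0.6057 × 1.019380 / 1.040064 = 0.6057 × 0.980113
F = 0.5937 USD per AUD

0.5937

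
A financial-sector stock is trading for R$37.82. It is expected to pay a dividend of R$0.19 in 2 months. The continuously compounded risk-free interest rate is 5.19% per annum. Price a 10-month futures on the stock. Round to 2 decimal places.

R$39.29

PV(dividends) I = 0.19·e^(−0.0519·2/12)
I = 0.1884
F = (S − I)·e^(rT) = (37.82 − 0.1884) · e^(0.0519·10/12)
= 37.6316 · e^0.043250 = 37.6316 × 1.044199 = R$39.29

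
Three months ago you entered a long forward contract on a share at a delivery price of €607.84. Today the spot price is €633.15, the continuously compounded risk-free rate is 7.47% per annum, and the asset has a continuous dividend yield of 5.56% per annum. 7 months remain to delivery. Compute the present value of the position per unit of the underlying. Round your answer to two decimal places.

€31.02

Current fair forward for the remaining 7 months: F = S·e^((r − q)·T), (r − q) = 0.0747 − 0.0556 = 0.0191
F = 633.15 · e^(0.0191 × 7/12) = 633.15 × 1.011204 = 640.2438
Value of long forward = (F − K)·e^(−rT) = (640.2438 − 607.84) · e^(−0.0747·7/12)
= 32.4038 × 0.957361 = 31.02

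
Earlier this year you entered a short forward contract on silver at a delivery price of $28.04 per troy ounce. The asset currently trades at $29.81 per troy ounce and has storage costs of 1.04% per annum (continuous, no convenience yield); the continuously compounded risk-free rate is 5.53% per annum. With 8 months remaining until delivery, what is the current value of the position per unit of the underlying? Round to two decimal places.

Current fair forward for the remaining 8 months: F = S·e^((r + u)·T), (r + u) = 0.0553 + 0.0104 = 0.0657
F = 29.81 · e^(0.0657 × 8/12) = 29.81 × 1.044773 = 31.1447
Value of long forward = (F − K)·e^(−rT) = (31.1447 − 28.04) · e^(−0.0553·8/12)
= 3.1047 × 0.963805 = 2.99
Short position value = −(long value) = -$2.99

-$2.99 per troy ounce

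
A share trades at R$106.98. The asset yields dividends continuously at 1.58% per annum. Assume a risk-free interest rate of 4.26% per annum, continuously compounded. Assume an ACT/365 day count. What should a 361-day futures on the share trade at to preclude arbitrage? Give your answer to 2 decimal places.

R$109.85

F = S·e^((r − q)T) = 106.98 · e^((0.0426 − 0.0158) × 361/365)
= 106.98 · e^0.026506 = 106.98 × 1.026860
F = R$109.85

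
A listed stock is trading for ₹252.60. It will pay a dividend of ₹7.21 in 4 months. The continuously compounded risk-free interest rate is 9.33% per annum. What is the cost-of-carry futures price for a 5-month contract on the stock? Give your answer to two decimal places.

PV(dividends) I = 7.21·e^(−0.0933·4/12)
I = 6.9892
F = (S − I)·e^(rT) = (252.60 − 6.9892) · e^(0.0933·5/12)
= 245.6108 · e^0.038875 = 245.6108 × 1.039641 = ₹255.35

₹255.35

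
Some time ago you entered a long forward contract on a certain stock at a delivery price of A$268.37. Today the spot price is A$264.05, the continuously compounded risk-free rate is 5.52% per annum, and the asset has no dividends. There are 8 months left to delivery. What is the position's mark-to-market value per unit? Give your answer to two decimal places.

A$5.38

Current fair forward for the remaining 8 months: F = S·e^(r·T), r = 0.0552
F = 264.05 · e^(0.0552 × 8/12) = 264.05 × 1.037486 = 273.9482
Value of long forward = (F − K)·e^(−rT) = (273.9482 − 268.37) · e^(−0.0552·8/12)
= 5.5782 × 0.963869 = 5.38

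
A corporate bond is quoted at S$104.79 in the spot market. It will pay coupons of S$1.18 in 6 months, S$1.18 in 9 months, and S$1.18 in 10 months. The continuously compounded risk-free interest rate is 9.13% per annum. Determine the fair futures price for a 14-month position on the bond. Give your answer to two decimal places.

PV(coupons) I = 1.18·e^(−0.0913·6/12) + 1.18·e^(−0.0913·9/12) + 1.18·e^(−0.0913·10/12)
I = 1.1273 + 1.1019 + 1.0936 = 3.3228
F = (S − I)·e^(rT) = (104.79 − 3.3228) · e^(0.0913·14/12)
= 101.4672 · e^0.106517 = 101.4672 × 1.112397 = S$112.87

S$112.87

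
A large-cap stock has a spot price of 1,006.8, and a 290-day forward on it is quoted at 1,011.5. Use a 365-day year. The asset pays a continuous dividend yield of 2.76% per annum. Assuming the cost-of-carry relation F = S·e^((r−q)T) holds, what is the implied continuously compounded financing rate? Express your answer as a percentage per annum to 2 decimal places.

3.35%

From F = S·e^((r−q)T): (r − q) = ln(F/S)/T
ln(1011.5/1006.8) = ln(1.004668) = 0.004657
(r − q) = 0.004657 / (290/365) = 0.005861
r = ln(F/S)/T + q = 0.005861 + 0.0276 = 0.033461
r = 3.35%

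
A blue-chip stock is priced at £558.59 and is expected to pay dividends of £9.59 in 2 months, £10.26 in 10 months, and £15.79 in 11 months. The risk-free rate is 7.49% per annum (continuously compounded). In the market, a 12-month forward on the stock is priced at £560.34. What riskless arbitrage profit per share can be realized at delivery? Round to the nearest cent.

PV(dividends) I = 9.59·e^(−0.0749·2/12) + 10.26·e^(−0.0749·10/12) + 15.79·e^(−0.0749·11/12) = 33.8525
Fair forward F* = (S − I)·e^(rT) = (558.59 − 33.8525)·e^0.074900 = 524.7375 × 1.077776 = 565.5495
Market £560.34 < fair 565.5495: forward underpriced → reverse cash-and-carry (short the stock, invest proceeds at r, pay the dividends, go long the forward).
Profit at T = |F_mkt − F*| = |560.34 − 565.5495| = £5.21 per share

£5.21 per share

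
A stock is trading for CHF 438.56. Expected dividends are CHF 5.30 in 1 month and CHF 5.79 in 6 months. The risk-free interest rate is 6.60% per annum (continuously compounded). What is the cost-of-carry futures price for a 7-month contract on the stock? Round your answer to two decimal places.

PV(dividends) I = 5.30·e^(−0.0660·1/12) + 5.79·e^(−0.0660·6/12)
I = 5.2709 + 5.6020 = 10.8729
F = (S − I)·e^(rT) = (438.56 − 10.8729) · e^(0.0660·7/12)
= 427.6871 · e^0.038500 = 427.6871 × 1.039251 = CHF 444.47

CHF 444.47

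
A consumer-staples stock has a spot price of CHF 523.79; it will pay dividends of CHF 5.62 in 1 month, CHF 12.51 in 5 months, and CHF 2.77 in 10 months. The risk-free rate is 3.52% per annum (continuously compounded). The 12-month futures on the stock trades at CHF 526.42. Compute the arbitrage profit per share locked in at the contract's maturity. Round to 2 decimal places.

PV(dividends) I = 5.62·e^(−0.0352·1/12) + 12.51·e^(−0.0352·5/12) + 2.77·e^(−0.0352·10/12) = 20.6213
Fair futures F* = (S − I)·e^(rT) = (523.79 − 20.6213)·e^0.035200 = 503.1687 × 1.035827 = 521.1957
Market CHF 526.42 > fair 521.1957: forward overpriced → cash-and-carry (borrow at r, buy the stock and collect the dividends, short the forward).
Profit at T = |F_mkt − F*| = |526.42 − 521.1957| = CHF 5.22 per share

CHF 5.22 per share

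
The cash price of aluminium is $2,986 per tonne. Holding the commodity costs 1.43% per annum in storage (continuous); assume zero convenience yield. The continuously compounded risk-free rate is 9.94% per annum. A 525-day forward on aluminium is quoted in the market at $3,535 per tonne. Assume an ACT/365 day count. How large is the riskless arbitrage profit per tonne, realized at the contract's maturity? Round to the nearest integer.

$18 per tonne

Fair forward: F* = S·e^(carry·T), with carry = (r + u) = 0.0994 + 0.0143 = 0.1137
F* = 2986 · e^(0.1137 × 525/365) = 2986 · e^0.163541 = 2986 × 1.177674 = $3516.5346
Market $3535 > fair $3516.5346: forward overpriced → cash-and-carry (buy spot, short the forward).
At maturity, profit = |F_mkt − F*| = |3535 − 3516.5346| = $18 per tonne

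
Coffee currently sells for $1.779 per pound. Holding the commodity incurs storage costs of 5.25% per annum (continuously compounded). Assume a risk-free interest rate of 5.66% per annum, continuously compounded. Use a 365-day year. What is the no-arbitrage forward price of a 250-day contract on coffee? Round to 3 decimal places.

$1.917 per pound

Net carry = r + u − y = 0.0566 + 0.0525 − 0.0000 = 0.1091
F = S·e^((r+u−y)T) = 1.779 · e^(0.1091 × 250/365) = 1.779 · e^0.074726
= 1.779 × 1.077589 = $1.917 per pound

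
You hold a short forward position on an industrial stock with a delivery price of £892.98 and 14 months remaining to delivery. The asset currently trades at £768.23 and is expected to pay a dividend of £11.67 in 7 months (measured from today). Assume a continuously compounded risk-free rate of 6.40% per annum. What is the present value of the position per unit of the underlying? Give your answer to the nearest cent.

£71.74

PV(remaining dividends) I = 11.67·e^(−0.0640·7/12) = 11.2424
Current forward F = (S − I)·e^(rT) = (768.23 − 11.2424)·e^(0.0640·14/12) = 756.9876 × 1.077525 = 815.6731
Value (long) = (F − K)·e^(−rT) = (815.6731 − 892.98) × 0.928053 = -71.7449
Short position value = −(long value) = £71.74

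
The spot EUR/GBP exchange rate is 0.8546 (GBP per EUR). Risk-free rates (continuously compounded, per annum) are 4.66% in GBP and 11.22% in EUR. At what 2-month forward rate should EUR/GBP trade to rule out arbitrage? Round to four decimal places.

0.8453

F = S·e^((r_GBP − r_EUR)T) = 0.8546 · e^((0.0466 − 0.1122) × 2/12)
= 0.8546 · e^-0.010933 = 0.8546 × 0.989127
F = 0.8453 GBP per EUR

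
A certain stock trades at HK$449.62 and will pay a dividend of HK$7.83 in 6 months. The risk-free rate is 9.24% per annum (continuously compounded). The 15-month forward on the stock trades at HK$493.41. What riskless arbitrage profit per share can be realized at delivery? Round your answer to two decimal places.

HK$2.87 per share

PV(dividends) I = 7.83·e^(−0.0924·6/12) = 7.4765
Fair forward F* = (S − I)·e^(rT) = (449.62 − 7.4765)·e^0.115500 = 442.1435 × 1.122435 = 496.2773
Market HK$493.41 < fair 496.2773: forward underpriced → reverse cash-and-carry (short the stock, invest proceeds at r, pay the dividends, go long the forward).
Profit at T = |F_mkt − F*| = |493.41 − 496.2773| = HK$2.87 per share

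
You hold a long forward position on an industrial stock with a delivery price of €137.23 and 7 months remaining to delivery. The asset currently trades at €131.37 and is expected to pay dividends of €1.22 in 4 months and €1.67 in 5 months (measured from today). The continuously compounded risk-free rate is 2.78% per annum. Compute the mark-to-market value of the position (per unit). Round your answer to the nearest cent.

-€6.51

PV(remaining dividends) I = 1.22·e^(−0.0278·4/12) + 1.67·e^(−0.0278·5/12) = 2.8595
Current forward F = (S − I)·e^(rT) = (131.37 − 2.8595)·e^(0.0278·7/12) = 128.5105 × 1.016349 = 130.6115
Value (long) = (F − K)·e^(−rT) = (130.6115 − 137.23) × 0.983914 = -6.5120
Value = -€6.51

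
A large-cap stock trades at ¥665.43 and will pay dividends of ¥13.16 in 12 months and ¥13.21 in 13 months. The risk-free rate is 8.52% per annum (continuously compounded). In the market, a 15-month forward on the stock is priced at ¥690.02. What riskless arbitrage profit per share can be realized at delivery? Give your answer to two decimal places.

PV(dividends) I = 13.16·e^(−0.0852·12/12) + 13.21·e^(−0.0852·13/12) = 24.1305
Fair forward F* = (S − I)·e^(rT) = (665.43 − 24.1305)·e^0.106500 = 641.2995 × 1.112378 = 713.3675
Market ¥690.02 < fair 713.3675: forward underpriced → reverse cash-and-carry (short the stock, invest proceeds at r, pay the dividends, go long the forward).
Profit at T = |F_mkt − F*| = |690.02 − 713.3675| = ¥23.35 per share

¥23.35 per share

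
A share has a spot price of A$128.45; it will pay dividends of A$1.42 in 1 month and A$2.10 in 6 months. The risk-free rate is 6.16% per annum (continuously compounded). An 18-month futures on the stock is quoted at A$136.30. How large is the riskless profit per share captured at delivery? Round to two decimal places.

PV(dividends) I = 1.42·e^(−0.0616·1/12) + 2.10·e^(−0.0616·6/12) = 3.4490
Fair futures F* = (S − I)·e^(rT) = (128.45 − 3.4490)·e^0.092400 = 125.0010 × 1.096803 = 137.1015
Market A$136.30 < fair 137.1015: forward underpriced → reverse cash-and-carry (short the stock, invest proceeds at r, pay the dividends, go long the forward).
Profit at T = |F_mkt − F*| = |136.30 − 137.1015| = A$0.80 per share

A$0.80 per share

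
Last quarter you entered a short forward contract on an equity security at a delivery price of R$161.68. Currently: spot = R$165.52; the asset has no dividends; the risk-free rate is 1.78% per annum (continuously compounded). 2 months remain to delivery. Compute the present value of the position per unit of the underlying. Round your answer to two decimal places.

-R$4.32

Current fair forward for the remaining 2 months: F = S·e^(r·T), r = 0.0178
F = 165.52 · e^(0.0178 × 2/12) = 165.52 × 1.002971 = 166.0118
Value of long forward = (F − K)·e^(−rT) = (166.0118 − 161.68) · e^(−0.0178·2/12)
= 4.3318 × 0.997038 = 4.32
Short position value = −(long value) = -R$4.32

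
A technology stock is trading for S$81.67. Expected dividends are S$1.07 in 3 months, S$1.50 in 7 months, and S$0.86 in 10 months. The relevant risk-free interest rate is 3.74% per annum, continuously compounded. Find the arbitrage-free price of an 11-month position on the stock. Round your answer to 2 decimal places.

S$81.04

PV(dividends) I = 1.07·e^(−0.0374·3/12) + 1.50·e^(−0.0374·7/12) + 0.86·e^(−0.0374·10/12)
I = 1.0600 + 1.4676 + 0.8336 = 3.3612
F = (S − I)·e^(rT) = (81.67 − 3.3612) · e^(0.0374·11/12)
= 78.3088 · e^0.034283 = 78.3088 × 1.034877 = S$81.04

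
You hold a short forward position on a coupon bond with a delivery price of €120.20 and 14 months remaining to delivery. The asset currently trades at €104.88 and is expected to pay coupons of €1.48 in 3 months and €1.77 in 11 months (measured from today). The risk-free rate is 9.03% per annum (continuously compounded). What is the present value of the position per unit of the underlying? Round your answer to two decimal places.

PV(remaining coupons) I = 1.48·e^(−0.0903·3/12) + 1.77·e^(−0.0903·11/12) = 3.0764
Current forward F = (S − I)·e^(rT) = (104.88 − 3.0764)·e^(0.0903·14/12) = 101.8036 × 1.111099 = 113.1139
Value (long) = (F − K)·e^(−rT) = (113.1139 − 120.20) × 0.900009 = -6.3776
Short position value = −(long value) = €6.38

€6.38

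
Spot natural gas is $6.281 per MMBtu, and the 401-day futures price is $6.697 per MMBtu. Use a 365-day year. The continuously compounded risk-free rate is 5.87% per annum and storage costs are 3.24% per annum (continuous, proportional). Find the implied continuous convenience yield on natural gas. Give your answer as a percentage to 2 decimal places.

F = S·e^((r+u−y)T) ⇒ (r+u−y) = ln(F/S)/T
ln(6.697/6.281) = 0.064130; /T ⇒ 0.058373
y = r + u − ln(F/S)/T = 0.0587 + 0.0324 − 0.058373 = 0.032727
y = 3.27%

3.27%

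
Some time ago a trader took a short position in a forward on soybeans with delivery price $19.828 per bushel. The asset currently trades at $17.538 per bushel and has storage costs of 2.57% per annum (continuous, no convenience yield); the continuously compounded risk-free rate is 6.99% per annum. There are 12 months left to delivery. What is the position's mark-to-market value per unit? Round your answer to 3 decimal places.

Current fair forward for the remaining 12 months: F = S·e^((r + u)·T), (r + u) = 0.0699 + 0.0257 = 0.0956
F = 17.538 · e^(0.0956 × 12/12) = 17.538 × 1.100319 = 19.2974
Value of long forward = (F − K)·e^(−rT) = (19.2974 − 19.828) · e^(−0.0699·12/12)
= -0.5306 × 0.932487 = -0.495
Short position value = −(long value) = $0.495

$0.495 per bushel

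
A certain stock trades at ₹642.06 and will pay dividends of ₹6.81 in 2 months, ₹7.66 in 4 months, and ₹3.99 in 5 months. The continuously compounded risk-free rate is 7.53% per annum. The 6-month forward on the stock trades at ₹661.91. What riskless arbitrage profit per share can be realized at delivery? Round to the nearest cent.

₹13.97 per share

PV(dividends) I = 6.81·e^(−0.0753·2/12) + 7.66·e^(−0.0753·4/12) + 3.99·e^(−0.0753·5/12) = 18.0620
Fair forward F* = (S − I)·e^(rT) = (642.06 − 18.0620)·e^0.037650 = 623.9980 × 1.038368 = 647.9396
Market ₹661.91 > fair 647.9396: forward overpriced → cash-and-carry (borrow at r, buy the stock and collect the dividends, short the forward).
Profit at T = |F_mkt − F*| = |661.91 − 647.9396| = ₹13.97 per share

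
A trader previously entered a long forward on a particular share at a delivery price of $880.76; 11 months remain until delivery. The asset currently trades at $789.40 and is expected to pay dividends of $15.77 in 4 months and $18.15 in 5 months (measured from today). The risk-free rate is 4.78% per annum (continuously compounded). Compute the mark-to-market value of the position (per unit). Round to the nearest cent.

PV(remaining dividends) I = 15.77·e^(−0.0478·4/12) + 18.15·e^(−0.0478·5/12) = 33.3128
Current forward F = (S − I)·e^(rT) = (789.40 − 33.3128)·e^(0.0478·11/12) = 756.0872 × 1.044791 = 789.9531
Value (long) = (F − K)·e^(−rT) = (789.9531 − 880.76) × 0.957129 = -86.9139
Value = -$86.91

-$86.91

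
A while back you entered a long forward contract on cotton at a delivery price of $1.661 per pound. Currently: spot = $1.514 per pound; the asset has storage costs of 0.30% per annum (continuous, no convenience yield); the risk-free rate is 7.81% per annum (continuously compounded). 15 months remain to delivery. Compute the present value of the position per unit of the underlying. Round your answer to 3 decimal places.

Current fair forward for the remaining 15 months: F = S·e^((r + u)·T), (r + u) = 0.0781 + 0.0030 = 0.0811
F = 1.514 · e^(0.0811 × 15/12) = 1.514 × 1.106692 = 1.6755
Value of long forward = (F − K)·e^(−rT) = (1.6755 − 1.661) · e^(−0.0781·15/12)
= 0.0145 × 0.906989 = 0.013

$0.013 per pound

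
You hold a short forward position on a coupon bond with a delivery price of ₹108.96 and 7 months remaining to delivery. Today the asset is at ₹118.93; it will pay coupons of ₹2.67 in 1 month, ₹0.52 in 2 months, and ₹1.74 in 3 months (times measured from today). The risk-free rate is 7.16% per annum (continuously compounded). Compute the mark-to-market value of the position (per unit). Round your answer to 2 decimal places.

PV(remaining coupons) I = 2.67·e^(−0.0716·1/12) + 0.52·e^(−0.0716·2/12) + 1.74·e^(−0.0716·3/12) = 4.8771
Current forward F = (S − I)·e^(rT) = (118.93 − 4.8771)·e^(0.0716·7/12) = 114.0529 × 1.042651 = 118.9174
Value (long) = (F − K)·e^(−rT) = (118.9174 − 108.96) × 0.959094 = 9.5501
Short position value = −(long value) = -₹9.55

-₹9.55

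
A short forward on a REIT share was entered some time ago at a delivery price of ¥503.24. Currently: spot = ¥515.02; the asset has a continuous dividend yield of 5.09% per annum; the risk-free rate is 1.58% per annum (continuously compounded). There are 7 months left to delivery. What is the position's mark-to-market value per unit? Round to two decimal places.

-¥1.33

Current fair forward for the remaining 7 months: F = S·e^((r − q)·T), (r − q) = 0.0158 − 0.0509 = -0.0351
F = 515.02 · e^(-0.0351 × 7/12) = 515.02 × 0.979733 = 504.5821
Value of long forward = (F − K)·e^(−rT) = (504.5821 − 503.24) · e^(−0.0158·7/12)
= 1.3421 × 0.990826 = 1.33
Short position value = −(long value) = -¥1.33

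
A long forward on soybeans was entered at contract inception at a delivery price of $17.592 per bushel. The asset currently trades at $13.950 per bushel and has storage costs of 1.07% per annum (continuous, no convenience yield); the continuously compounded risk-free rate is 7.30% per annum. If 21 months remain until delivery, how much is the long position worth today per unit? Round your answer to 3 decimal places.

-$1.269 per bushel

Current fair forward for the remaining 21 months: F = S·e^((r + u)·T), (r + u) = 0.0730 + 0.0107 = 0.0837
F = 13.950 · e^(0.0837 × 21/12) = 13.950 × 1.157746 = 16.1506
Value of long forward = (F − K)·e^(−rT) = (16.1506 − 17.592) · e^(−0.0730·21/12)
= -1.4414 × 0.880073 = -1.269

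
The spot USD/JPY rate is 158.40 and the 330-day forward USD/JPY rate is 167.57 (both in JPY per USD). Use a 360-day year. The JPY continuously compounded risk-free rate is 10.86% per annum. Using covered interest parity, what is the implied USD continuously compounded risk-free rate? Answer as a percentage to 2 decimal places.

4.72%

F = S·e^((r_JPY − r_USD)T) ⇒ r_USD = r_JPY − ln(F/S)/T
ln(167.57/158.40) = 0.056278; /(330/360) = 0.061394
r_USD = 0.1086 − 0.061394 = 0.047206
r_USD = 4.72%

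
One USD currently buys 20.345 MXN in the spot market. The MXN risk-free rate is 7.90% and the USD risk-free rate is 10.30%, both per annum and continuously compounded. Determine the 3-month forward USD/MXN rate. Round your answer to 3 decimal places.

20.223

F = S·e^((r_MXN − r_USD)T) = 20.345 · e^((0.0790 − 0.1030) × 3/12)
= 20.345 · e^-0.006000 = 20.345 × 0.994018
F = 20.223 MXN per USD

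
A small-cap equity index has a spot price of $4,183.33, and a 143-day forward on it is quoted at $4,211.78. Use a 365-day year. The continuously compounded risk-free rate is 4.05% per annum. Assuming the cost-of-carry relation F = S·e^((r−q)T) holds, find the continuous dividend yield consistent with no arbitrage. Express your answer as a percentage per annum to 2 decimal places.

2.32%

From F = S·e^((r−q)T): (r − q) = ln(F/S)/T
ln(4211.78/4183.33) = ln(1.006801) = 0.006778
(r − q) = 0.006778 / (143/365) = 0.017300
q = r − ln(F/S)/T = 0.0405 − 0.017300 = 0.023200
q = 2.32%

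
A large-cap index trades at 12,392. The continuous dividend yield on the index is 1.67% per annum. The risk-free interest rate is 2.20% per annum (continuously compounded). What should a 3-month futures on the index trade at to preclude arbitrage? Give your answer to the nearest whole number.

F = S·e^((r − q)T) = 12392 · e^((0.0220 − 0.0167) × 3/12)
= 12392 · e^0.001325 = 12392 × 1.001326
F = 12,408

12,408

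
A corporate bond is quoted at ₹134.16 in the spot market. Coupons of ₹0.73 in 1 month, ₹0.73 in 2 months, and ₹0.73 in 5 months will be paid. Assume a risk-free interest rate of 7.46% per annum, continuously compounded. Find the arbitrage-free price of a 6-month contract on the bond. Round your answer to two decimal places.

PV(coupons) I = 0.73·e^(−0.0746·1/12) + 0.73·e^(−0.0746·2/12) + 0.73·e^(−0.0746·5/12)
I = 0.7255 + 0.7210 + 0.7077 = 2.1542
F = (S − I)·e^(rT) = (134.16 − 2.1542) · e^(0.0746·6/12)
= 132.0058 · e^0.037300 = 132.0058 × 1.038004 = ₹137.02

₹137.02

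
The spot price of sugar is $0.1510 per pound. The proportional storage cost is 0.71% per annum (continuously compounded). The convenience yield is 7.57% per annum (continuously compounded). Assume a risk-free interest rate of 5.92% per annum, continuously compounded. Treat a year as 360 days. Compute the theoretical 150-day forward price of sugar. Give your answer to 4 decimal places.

$0.1504 per pound

Net carry = r + u − y = 0.0592 + 0.0071 − 0.0757 = -0.0094
F = S·e^((r+u−y)T) = 0.1510 · e^(-0.0094 × 150/360) = 0.1510 · e^-0.003917
= 0.1510 × 0.996091 = $0.1504 per pound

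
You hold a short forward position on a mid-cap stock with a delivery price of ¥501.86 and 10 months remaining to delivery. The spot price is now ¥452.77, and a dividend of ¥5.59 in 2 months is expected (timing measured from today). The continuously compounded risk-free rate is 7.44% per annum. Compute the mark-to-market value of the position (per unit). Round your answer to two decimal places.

¥24.44

PV(remaining dividends) I = 5.59·e^(−0.0744·2/12) = 5.5211
Current forward F = (S − I)·e^(rT) = (452.77 − 5.5211)·e^(0.0744·10/12) = 447.2489 × 1.063962 = 475.8558
Value (long) = (F − K)·e^(−rT) = (475.8558 − 501.86) × 0.939883 = -24.4409
Short position value = −(long value) = ¥24.44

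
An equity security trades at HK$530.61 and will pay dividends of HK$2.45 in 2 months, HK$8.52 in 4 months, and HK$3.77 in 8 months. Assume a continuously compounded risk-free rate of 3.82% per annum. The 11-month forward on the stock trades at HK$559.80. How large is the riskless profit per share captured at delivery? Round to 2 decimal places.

HK$25.32 per share

PV(dividends) I = 2.45·e^(−0.0382·2/12) + 8.52·e^(−0.0382·4/12) + 3.77·e^(−0.0382·8/12) = 14.5219
Fair forward F* = (S − I)·e^(rT) = (530.61 − 14.5219)·e^0.035017 = 516.0881 × 1.035637 = 534.4799
Market HK$559.80 > fair 534.4799: forward overpriced → cash-and-carry (borrow at r, buy the stock and collect the dividends, short the forward).
Profit at T = |F_mkt − F*| = |559.80 − 534.4799| = HK$25.32 per share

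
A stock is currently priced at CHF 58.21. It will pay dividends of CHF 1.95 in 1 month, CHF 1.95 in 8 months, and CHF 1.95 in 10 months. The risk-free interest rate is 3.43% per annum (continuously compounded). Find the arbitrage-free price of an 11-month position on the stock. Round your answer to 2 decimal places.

CHF 54.14

PV(dividends) I = 1.95·e^(−0.0343·1/12) + 1.95·e^(−0.0343·8/12) + 1.95·e^(−0.0343·10/12)
I = 1.9444 + 1.9059 + 1.8951 = 5.7454
F = (S − I)·e^(rT) = (58.21 − 5.7454) · e^(0.0343·11/12)
= 52.4646 · e^0.031442 = 52.4646 × 1.031942 = CHF 54.14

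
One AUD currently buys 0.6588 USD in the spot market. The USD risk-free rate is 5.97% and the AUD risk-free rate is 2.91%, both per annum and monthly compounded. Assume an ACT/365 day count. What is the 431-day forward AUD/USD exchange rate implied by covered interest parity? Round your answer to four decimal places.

0.6829

By covered interest parity, F = S · (1+r_USD/12)^(12T) / (1+r_AUD/12)^(12T)
= 0.6588 × 1.072852 / 1.034916 = 0.6588 × 1.036656
F = 0.6829 USD per AUD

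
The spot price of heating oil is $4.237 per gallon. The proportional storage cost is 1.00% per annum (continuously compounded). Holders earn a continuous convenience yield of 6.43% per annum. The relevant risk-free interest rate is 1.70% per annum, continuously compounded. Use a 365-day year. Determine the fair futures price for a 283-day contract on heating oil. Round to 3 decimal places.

Net carry = r + u − y = 0.0170 + 0.0100 − 0.0643 = -0.0373
F = S·e^((r+u−y)T) = 4.237 · e^(-0.0373 × 283/365) = 4.237 · e^-0.028920
= 4.237 × 0.971494 = $4.116 per gallon

$4.116 per gallon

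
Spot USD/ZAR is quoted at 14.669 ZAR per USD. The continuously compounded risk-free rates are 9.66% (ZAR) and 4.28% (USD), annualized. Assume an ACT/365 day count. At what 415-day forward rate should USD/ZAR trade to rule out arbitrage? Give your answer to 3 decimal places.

F = S·e^((r_ZAR − r_USD)T) = 14.669 · e^((0.0966 − 0.0428) × 415/365)
= 14.669 · e^0.061170 = 14.669 × 1.063080
F = 15.594 ZAR per USD

15.594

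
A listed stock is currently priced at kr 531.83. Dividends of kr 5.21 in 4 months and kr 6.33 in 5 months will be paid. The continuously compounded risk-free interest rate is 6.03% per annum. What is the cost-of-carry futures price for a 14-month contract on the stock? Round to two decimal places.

PV(dividends) I = 5.21·e^(−0.0603·4/12) + 6.33·e^(−0.0603·5/12)
I = 5.1063 + 6.1729 = 11.2792
F = (S − I)·e^(rT) = (531.83 − 11.2792) · e^(0.0603·14/12)
= 520.5508 · e^0.070350 = 520.5508 × 1.072884 = kr 558.49

kr 558.49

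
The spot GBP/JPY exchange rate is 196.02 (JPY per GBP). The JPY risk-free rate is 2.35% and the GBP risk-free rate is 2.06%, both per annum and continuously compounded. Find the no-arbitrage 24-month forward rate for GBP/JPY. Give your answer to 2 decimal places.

197.16

F = S·e^((r_JPY − r_GBP)T) = 196.02 · e^((0.0235 − 0.0206) × 24/12)
= 196.02 · e^0.005800 = 196.02 × 1.005817
F = 197.16 JPY per GBP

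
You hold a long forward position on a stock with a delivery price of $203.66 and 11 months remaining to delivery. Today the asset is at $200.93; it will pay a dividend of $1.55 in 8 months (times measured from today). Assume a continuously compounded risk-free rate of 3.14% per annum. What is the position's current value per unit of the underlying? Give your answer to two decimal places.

$1.53

PV(remaining dividends) I = 1.55·e^(−0.0314·8/12) = 1.5179
Current forward F = (S − I)·e^(rT) = (200.93 − 1.5179)·e^(0.0314·11/12) = 199.4121 × 1.029202 = 205.2353
Value (long) = (F − K)·e^(−rT) = (205.2353 − 203.66) × 0.971627 = 1.5306
Value = $1.53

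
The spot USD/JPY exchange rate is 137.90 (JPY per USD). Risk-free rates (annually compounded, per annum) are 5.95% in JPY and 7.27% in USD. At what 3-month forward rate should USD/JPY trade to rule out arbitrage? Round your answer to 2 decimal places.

By covered interest parity, F = S · (1+r_JPY)^T / (1+r_USD)^T
= 137.90 × 1.014554 / 1.017700 = 137.90 × 0.996909
F = 137.47 JPY per USD

137.47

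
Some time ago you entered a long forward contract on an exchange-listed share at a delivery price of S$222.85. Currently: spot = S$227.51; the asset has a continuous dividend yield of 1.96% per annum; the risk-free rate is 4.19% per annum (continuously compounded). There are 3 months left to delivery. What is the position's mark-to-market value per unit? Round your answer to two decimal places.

S$5.87

Current fair forward for the remaining 3 months: F = S·e^((r − q)·T), (r − q) = 0.0419 − 0.0196 = 0.0223
F = 227.51 · e^(0.0223 × 3/12) = 227.51 × 1.005591 = 228.7820
Value of long forward = (F − K)·e^(−rT) = (228.7820 − 222.85) · e^(−0.0419·3/12)
= 5.9320 × 0.989580 = 5.87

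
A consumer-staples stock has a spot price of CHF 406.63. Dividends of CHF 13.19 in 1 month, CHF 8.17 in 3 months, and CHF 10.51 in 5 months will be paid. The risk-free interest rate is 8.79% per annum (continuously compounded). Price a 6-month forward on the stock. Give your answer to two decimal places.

CHF 392.28

PV(dividends) I = 13.19·e^(−0.0879·1/12) + 8.17·e^(−0.0879·3/12) + 10.51·e^(−0.0879·5/12)
I = 13.0937 + 7.9924 + 10.1320 = 31.2181
F = (S − I)·e^(rT) = (406.63 − 31.2181) · e^(0.0879·6/12)
= 375.4119 · e^0.043950 = 375.4119 × 1.044930 = CHF 392.28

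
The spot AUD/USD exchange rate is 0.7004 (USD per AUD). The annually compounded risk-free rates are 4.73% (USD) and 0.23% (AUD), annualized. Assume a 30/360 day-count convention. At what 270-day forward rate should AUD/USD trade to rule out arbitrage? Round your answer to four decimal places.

0.7239

By covered interest parity, F = S · (1+r_USD)^T / (1+r_AUD)^T
= 0.7004 × 1.035269 / 1.001725 = 0.7004 × 1.033486
F = 0.7239 USD per AUD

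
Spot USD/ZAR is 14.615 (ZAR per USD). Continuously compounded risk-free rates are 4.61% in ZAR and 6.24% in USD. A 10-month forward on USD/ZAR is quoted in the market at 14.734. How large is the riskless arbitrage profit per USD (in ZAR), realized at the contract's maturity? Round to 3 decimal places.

Fair forward: F* = S·e^(carry·T), with carry = (r_ZAR − r_USD) = 0.0461 − 0.0624 = -0.0163
F* = 14.615 · e^(-0.0163 × 10/12) = 14.615 · e^-0.013583 = 14.615 × 0.986509 = 14.4178
Market 14.734 > fair 14.4178: forward overpriced → cash-and-carry (buy spot, short the forward).
At maturity, profit = |F_mkt − F*| = |14.734 − 14.4178| = 0.316 per USD (in ZAR)

0.316 per USD (in ZAR)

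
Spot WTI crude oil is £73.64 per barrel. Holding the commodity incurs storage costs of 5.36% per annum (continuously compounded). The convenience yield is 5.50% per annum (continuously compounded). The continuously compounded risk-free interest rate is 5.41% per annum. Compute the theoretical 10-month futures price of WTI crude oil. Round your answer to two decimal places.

£76.95 per barrel

Net carry = r + u − y = 0.0541 + 0.0536 − 0.0550 = 0.0527
F = S·e^((r+u−y)T) = 73.64 · e^(0.0527 × 10/12) = 73.64 · e^0.043917
= 73.64 × 1.044896 = £76.95 per barrel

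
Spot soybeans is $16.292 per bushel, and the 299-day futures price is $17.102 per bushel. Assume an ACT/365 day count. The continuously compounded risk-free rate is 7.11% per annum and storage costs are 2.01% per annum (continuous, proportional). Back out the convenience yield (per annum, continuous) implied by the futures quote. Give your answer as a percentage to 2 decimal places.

3.20%

F = S·e^((r+u−y)T) ⇒ (r+u−y) = ln(F/S)/T
ln(17.102/16.292) = 0.048521; /T ⇒ 0.059231
y = r + u − ln(F/S)/T = 0.0711 + 0.0201 − 0.059231 = 0.031969
y = 3.20%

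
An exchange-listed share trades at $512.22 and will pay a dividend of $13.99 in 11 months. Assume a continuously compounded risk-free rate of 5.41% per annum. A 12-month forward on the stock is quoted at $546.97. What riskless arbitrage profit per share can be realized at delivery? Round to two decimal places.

PV(dividends) I = 13.99·e^(−0.0541·11/12) = 13.3131
Fair forward F* = (S − I)·e^(rT) = (512.22 − 13.3131)·e^0.054100 = 498.9069 × 1.055590 = 526.6411
Market $546.97 > fair 526.6411: forward overpriced → cash-and-carry (borrow at r, buy the stock and collect the dividends, short the forward).
Profit at T = |F_mkt − F*| = |546.97 − 526.6411| = $20.33 per share

$20.33 per share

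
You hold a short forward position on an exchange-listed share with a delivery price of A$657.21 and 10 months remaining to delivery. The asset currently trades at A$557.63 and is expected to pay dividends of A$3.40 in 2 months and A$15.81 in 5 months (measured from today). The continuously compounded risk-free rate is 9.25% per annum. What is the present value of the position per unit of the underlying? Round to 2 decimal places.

A$69.38

PV(remaining dividends) I = 3.40·e^(−0.0925·2/12) + 15.81·e^(−0.0925·5/12) = 18.5602
Current forward F = (S − I)·e^(rT) = (557.63 − 18.5602)·e^(0.0925·10/12) = 539.0698 × 1.080132 = 582.2665
Value (long) = (F − K)·e^(−rT) = (582.2665 − 657.21) × 0.925813 = -69.3837
Short position value = −(long value) = A$69.38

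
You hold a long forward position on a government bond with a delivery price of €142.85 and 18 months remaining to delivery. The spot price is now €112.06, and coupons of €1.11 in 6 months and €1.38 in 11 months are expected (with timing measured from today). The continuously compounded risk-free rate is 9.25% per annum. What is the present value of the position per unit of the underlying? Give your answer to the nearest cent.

-€14.61

PV(remaining coupons) I = 1.11·e^(−0.0925·6/12) + 1.38·e^(−0.0925·11/12) = 2.3276
Current forward F = (S − I)·e^(rT) = (112.06 − 2.3276)·e^(0.0925·18/12) = 109.7324 × 1.148837 = 126.0646
Value (long) = (F − K)·e^(−rT) = (126.0646 − 142.85) × 0.870446 = -14.6108
Value = -€14.61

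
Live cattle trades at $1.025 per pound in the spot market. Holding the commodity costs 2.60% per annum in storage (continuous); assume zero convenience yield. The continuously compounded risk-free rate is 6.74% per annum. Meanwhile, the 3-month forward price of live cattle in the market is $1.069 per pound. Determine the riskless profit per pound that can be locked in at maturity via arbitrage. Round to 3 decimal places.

Fair forward: F* = S·e^(carry·T), with carry = (r + u) = 0.0674 + 0.0260 = 0.0934
F* = 1.025 · e^(0.0934 × 3/12) = 1.025 · e^0.023350 = 1.025 × 1.023625 = $1.0492
Market $1.069 > fair $1.0492: forward overpriced → cash-and-carry (buy spot, short the forward).
At maturity, profit = |F_mkt − F*| = |1.069 − 1.0492| = $0.020 per pound

$0.020 per pound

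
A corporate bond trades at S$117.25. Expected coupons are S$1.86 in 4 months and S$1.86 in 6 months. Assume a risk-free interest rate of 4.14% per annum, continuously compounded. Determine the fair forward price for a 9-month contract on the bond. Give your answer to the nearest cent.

S$117.18

PV(coupons) I = 1.86·e^(−0.0414·4/12) + 1.86·e^(−0.0414·6/12)
I = 1.8345 + 1.8219 = 3.6564
F = (S − I)·e^(rT) = (117.25 − 3.6564) · e^(0.0414·9/12)
= 113.5936 · e^0.031050 = 113.5936 × 1.031537 = S$117.18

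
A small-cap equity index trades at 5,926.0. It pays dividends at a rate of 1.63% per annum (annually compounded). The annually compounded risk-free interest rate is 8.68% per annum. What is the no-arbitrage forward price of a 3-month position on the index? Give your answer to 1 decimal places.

6,026.2

F = S · (1+r)^T / (1+q)^T
= 5926.0 × 1.021027 / 1.004050 = 5926.0 × 1.016909
F = 6,026.2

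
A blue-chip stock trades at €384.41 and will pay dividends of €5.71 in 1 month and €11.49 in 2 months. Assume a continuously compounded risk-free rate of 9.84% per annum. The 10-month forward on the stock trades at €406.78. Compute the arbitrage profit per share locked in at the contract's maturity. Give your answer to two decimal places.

PV(dividends) I = 5.71·e^(−0.0984·1/12) + 11.49·e^(−0.0984·2/12) = 16.9665
Fair forward F* = (S − I)·e^(rT) = (384.41 − 16.9665)·e^0.082000 = 367.4435 × 1.085456 = 398.8438
Market €406.78 > fair 398.8438: forward overpriced → cash-and-carry (borrow at r, buy the stock and collect the dividends, short the forward).
Profit at T = |F_mkt − F*| = |406.78 − 398.8438| = €7.94 per share

€7.94 per share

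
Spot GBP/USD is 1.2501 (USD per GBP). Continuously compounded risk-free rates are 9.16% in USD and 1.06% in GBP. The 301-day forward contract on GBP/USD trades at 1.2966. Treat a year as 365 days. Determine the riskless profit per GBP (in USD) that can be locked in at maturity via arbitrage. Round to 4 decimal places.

Fair forward: F* = S·e^(carry·T), with carry = (r_USD − r_GBP) = 0.0916 − 0.0106 = 0.0810
F* = 1.2501 · e^(0.0810 × 301/365) = 1.2501 · e^0.066797 = 1.2501 × 1.069078 = 1.3365
Market 1.2966 < fair 1.3365: forward underpriced → reverse cash-and-carry (short spot, go long the forward).
At maturity, profit = |F_mkt − F*| = |1.2966 − 1.3365| = 0.0399 per GBP (in USD)

0.0399 per GBP (in USD)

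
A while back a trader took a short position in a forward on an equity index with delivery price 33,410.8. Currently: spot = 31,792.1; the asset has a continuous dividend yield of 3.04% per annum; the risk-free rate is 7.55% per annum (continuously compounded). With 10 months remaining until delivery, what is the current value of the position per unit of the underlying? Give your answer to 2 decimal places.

Current fair forward for the remaining 10 months: F = S·e^((r − q)·T), (r − q) = 0.0755 − 0.0304 = 0.0451
F = 31792.1 · e^(0.0451 × 10/12) = 31792.1 × 1.03829852 = 33009.6904
Value of long forward = (F − K)·e^(−rT) = (33009.6904 − 33410.8) · e^(−0.0755·10/12)
= -401.1096 × 0.93902172 = -376.65
Short position value = −(long value) = 376.65

376.65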